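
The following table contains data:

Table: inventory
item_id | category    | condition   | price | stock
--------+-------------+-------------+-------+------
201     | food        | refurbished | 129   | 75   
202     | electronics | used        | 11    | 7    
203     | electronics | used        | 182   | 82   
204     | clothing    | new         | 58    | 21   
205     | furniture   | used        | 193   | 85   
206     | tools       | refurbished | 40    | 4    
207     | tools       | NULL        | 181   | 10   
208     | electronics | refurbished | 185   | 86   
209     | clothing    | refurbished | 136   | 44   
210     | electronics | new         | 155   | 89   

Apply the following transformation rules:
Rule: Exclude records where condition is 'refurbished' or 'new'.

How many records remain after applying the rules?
4

Step 1: Count records to exclude
  - 4 (refurbished) + 2 (new) = 6 records
Step 2: Total records: 10
Step 3: Remaining = 10 - 6 = 4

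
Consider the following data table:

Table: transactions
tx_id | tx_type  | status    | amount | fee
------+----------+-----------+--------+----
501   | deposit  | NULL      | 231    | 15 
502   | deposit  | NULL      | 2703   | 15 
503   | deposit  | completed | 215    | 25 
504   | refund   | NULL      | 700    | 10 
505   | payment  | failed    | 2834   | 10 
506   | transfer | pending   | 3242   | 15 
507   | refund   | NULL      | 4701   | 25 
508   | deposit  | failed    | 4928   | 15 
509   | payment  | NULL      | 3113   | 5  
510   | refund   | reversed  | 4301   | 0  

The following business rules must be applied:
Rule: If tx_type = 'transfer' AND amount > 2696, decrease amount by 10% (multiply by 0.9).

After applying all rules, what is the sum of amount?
26643.8

Step 1: Find records where tx_type = 'transfer' AND amount > 2696
Step 2: 1 records match, summing to 3242
Step 3: After multiplier: 3242 × 0.9 = 2917.8
Step 4: Unaffected records sum: 23726
Step 5: Final sum = 2917.8 + 23726 = 26643.8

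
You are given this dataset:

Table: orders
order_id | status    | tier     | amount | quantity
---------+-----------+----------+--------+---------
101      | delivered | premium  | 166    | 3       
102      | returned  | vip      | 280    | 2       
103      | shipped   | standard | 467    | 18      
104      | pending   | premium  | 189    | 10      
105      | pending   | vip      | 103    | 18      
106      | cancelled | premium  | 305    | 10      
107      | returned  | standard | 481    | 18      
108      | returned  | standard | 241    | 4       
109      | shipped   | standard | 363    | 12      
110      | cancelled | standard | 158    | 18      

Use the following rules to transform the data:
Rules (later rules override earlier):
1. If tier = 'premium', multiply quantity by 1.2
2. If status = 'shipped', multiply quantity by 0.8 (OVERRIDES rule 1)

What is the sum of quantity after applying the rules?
111.6

Step 1: Rule 2 takes priority for records with status = 'shipped'
  - 2 records: 30 × 0.8 = 24.0
Step 2: Rule 1 applies to remaining records with tier = 'premium'
  - 3 records: 23 × 1.2 = 27.6
Step 3: Other records unchanged: 60
Step 4: Final sum = 24.0 + 27.6 + 60 = 111.6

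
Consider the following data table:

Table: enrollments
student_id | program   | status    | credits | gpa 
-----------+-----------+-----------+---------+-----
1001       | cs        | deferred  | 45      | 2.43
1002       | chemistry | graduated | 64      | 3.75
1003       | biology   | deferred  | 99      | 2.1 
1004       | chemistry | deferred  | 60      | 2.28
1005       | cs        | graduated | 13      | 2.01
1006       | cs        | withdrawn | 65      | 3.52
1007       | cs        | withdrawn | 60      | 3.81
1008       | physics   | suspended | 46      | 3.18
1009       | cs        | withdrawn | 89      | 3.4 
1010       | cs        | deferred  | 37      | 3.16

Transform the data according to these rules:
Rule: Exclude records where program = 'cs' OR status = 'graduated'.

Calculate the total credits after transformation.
205

Step 1: Find records where program = 'cs' OR status = 'graduated'
Step 2: 7 records match, summing to 373
Step 3: Original sum: 578
Step 4: Remaining sum = 578 - 373 = 205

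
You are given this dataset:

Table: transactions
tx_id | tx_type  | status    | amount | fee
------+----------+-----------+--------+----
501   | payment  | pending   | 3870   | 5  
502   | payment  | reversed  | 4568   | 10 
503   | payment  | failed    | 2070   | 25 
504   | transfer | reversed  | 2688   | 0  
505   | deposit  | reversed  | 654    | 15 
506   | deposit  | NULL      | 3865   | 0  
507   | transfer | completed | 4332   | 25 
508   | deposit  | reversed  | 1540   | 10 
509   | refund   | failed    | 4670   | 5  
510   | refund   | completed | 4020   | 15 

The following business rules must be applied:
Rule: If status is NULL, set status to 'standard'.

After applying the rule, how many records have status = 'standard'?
1

Step 1: Count records where status IS NULL
Step 2: Found 1 records with NULL status
Step 3: These records will have status set to 'standard'
Step 4: Records already having status = 'standard': 0
Step 5: Answer: 1 + 0 = 1 records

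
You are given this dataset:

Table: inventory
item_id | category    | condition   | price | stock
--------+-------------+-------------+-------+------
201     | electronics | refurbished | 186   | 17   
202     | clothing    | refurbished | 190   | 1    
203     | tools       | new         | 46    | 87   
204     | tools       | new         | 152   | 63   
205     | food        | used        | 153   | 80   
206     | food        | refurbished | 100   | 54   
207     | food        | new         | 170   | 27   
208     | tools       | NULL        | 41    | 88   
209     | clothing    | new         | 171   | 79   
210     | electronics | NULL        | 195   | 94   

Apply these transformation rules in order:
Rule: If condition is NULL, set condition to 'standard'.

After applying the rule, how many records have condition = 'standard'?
2

Step 1: Count records where condition IS NULL
Step 2: Found 2 records with NULL condition
Step 3: These records will have condition set to 'standard'
Step 4: Records already having condition = 'standard': 0
Step 5: Answer: 2 + 0 = 2 records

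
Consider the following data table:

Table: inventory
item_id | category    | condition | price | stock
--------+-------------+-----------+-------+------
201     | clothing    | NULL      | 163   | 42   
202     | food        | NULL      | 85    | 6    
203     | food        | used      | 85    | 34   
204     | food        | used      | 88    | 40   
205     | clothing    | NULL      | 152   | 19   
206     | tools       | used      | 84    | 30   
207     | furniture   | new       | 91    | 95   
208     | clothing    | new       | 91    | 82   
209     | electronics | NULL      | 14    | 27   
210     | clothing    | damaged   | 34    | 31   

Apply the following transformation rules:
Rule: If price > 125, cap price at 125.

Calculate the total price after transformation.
822

Step 1: 2 records have price > 125
Step 2: These records originally summed to 315
Step 3: After capping: 2 × 125 = 250
Step 4: Unaffected records sum: 572
Step 5: Final sum = 250 + 572 = 822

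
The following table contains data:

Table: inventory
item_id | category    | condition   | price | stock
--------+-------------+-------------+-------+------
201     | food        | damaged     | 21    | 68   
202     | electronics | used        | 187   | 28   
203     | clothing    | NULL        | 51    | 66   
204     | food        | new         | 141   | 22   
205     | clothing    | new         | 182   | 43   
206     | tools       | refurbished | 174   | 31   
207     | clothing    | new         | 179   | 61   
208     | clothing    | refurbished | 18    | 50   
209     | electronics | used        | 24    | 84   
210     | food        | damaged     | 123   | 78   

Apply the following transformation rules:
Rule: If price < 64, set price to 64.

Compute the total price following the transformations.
1242

Step 1: 4 records have price < 64
Step 2: These records originally summed to 114
Step 3: After setting to minimum: 4 × 64 = 256
Step 4: Unaffected records sum: 986
Step 5: Final sum = 256 + 986 = 1242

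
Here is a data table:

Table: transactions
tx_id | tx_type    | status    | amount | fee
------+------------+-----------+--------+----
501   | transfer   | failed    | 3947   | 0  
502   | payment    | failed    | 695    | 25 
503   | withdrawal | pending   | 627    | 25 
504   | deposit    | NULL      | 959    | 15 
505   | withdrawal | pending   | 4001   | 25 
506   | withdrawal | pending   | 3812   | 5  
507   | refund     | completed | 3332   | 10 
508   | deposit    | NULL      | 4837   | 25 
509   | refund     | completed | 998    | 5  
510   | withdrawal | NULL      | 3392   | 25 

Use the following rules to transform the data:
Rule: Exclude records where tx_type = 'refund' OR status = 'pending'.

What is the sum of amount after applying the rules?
13830

Step 1: Find records where tx_type = 'refund' OR status = 'pending'
Step 2: 5 records match, summing to 12770
Step 3: Original sum: 26600
Step 4: Remaining sum = 26600 - 12770 = 13830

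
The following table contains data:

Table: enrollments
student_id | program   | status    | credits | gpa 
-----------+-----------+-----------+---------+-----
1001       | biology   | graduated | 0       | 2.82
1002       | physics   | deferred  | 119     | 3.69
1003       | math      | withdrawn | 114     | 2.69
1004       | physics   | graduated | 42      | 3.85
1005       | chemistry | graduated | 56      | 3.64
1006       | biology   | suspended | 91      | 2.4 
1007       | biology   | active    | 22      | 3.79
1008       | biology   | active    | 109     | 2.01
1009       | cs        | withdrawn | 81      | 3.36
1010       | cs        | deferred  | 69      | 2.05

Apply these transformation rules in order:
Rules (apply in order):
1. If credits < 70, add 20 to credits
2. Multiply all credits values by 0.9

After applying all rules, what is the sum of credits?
722.7

Step 1: Apply Rule 1 - Add 20 to records with credits < 70
  - 5 records affected: 189 + (5 × 20) = 289
  - Unaffected records: 514
  - Sum after Rule 1: 803
Step 2: Apply Rule 2 - Multiply all by 0.9
  - 803 × 0.9 = 722.7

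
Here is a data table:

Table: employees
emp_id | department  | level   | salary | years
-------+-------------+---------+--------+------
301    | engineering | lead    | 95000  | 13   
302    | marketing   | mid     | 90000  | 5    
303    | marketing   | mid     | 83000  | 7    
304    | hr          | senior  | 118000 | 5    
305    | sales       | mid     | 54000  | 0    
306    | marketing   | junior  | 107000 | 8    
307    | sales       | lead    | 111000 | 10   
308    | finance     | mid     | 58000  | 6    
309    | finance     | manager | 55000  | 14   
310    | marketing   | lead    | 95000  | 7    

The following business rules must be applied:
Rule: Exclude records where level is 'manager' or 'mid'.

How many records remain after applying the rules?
5

Step 1: Count records to exclude
  - 1 (manager) + 4 (mid) = 5 records
Step 2: Total records: 10
Step 3: Remaining = 10 - 5 = 5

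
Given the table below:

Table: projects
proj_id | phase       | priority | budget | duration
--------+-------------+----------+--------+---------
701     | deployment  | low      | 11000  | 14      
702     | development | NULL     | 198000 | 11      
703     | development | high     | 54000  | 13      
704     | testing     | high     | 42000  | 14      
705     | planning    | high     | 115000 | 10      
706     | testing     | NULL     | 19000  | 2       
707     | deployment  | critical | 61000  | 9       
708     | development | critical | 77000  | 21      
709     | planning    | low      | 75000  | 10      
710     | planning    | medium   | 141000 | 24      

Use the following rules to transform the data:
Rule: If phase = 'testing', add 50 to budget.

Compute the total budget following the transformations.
793100

Step 1: Count records where phase = 'testing': 2
Step 2: Total bonus added: 2 × 50 = 100
Step 3: Original sum of budget: 793000
Step 4: Final sum = 793000 + 100 = 793100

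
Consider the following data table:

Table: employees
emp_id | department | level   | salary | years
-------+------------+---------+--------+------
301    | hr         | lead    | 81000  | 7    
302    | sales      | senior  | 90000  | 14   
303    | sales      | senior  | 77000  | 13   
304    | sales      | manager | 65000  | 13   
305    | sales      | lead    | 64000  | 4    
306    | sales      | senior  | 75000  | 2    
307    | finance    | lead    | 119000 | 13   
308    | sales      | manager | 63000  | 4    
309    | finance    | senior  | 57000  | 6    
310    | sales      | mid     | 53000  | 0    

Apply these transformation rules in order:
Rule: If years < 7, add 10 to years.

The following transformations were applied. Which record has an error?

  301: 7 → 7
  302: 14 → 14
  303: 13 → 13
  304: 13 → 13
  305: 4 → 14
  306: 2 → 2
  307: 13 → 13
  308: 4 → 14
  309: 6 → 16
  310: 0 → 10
Record 306 has an error. The correct transformed value should be 12, not 2.

Step 1: Check each record against the rule
Step 2: Record 306 has years = 2
Step 3: Since 2 < 7, the bonus should have been applied
Step 4: Correct value = 12, but claimed value = 2
Conclusion: Record 306 has the error.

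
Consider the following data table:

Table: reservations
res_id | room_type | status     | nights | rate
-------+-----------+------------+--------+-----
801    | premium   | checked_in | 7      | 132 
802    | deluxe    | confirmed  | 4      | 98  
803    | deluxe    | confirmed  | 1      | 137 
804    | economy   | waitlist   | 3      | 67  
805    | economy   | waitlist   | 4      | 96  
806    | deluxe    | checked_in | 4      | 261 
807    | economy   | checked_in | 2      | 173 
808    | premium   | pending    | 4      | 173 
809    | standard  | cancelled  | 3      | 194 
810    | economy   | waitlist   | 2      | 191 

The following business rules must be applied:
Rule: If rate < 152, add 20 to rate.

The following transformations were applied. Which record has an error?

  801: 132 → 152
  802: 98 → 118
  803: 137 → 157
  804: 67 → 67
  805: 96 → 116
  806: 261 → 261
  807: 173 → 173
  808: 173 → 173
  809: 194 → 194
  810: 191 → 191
Record 804 has an error. The correct transformed value should be 87, not 67.

Step 1: Check each record against the rule
Step 2: Record 804 has rate = 67
Step 3: Since 67 < 152, the bonus should have been applied
Step 4: Correct value = 87, but claimed value = 67
Conclusion: Record 804 has the error.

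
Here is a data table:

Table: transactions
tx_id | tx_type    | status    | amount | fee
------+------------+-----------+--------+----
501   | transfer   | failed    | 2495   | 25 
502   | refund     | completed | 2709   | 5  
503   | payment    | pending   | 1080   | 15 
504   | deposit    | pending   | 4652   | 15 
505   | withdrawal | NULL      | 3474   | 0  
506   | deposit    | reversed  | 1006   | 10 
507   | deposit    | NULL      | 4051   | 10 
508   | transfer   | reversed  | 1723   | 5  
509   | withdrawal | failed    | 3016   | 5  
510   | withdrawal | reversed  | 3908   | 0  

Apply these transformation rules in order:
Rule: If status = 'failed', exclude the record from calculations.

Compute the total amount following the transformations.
22603

Step 1: Identify records where status = 'failed'
Step 2: The excluded records sum to 5511
Step 3: Original total amount = 28114
Step 4: Remaining total = 28114 - 5511 = 22603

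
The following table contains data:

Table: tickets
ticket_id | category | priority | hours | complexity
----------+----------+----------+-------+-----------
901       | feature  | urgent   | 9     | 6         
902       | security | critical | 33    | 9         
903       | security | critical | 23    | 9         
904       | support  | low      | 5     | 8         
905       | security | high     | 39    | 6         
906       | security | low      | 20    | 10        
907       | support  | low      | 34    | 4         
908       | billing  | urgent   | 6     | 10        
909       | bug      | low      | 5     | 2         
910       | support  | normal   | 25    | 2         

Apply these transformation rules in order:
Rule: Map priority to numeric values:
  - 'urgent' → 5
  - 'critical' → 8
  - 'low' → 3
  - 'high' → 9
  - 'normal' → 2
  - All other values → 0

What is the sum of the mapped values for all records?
49

Step 1: Apply mapping to each record
Step 2: Count by status:
  'urgent': 2 records × 5 = 10
  'critical': 2 records × 8 = 16
  'low': 4 records × 3 = 12
  'high': 1 records × 9 = 9
  'normal': 1 records × 2 = 2
Step 3: Sum all mapped values = 49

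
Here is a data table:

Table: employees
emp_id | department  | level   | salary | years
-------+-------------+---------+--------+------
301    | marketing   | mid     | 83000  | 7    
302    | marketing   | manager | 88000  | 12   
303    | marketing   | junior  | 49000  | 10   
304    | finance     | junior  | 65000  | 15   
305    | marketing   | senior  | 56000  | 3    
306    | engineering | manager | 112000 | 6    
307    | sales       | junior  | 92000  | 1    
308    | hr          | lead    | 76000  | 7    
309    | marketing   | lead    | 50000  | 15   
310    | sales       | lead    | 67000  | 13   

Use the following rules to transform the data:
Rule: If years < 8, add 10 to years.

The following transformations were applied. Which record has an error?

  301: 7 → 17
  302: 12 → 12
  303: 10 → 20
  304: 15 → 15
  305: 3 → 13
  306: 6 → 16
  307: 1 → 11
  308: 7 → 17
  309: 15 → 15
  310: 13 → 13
Record 303 has an error. The correct transformed value should be 10, not 20.

Step 1: Check each record against the rule
Step 2: Record 303 has years = 10
Step 3: Since 10 >= 8, the bonus should not have been applied
Step 4: Correct value = 10, but claimed value = 20
Conclusion: Record 303 has the error.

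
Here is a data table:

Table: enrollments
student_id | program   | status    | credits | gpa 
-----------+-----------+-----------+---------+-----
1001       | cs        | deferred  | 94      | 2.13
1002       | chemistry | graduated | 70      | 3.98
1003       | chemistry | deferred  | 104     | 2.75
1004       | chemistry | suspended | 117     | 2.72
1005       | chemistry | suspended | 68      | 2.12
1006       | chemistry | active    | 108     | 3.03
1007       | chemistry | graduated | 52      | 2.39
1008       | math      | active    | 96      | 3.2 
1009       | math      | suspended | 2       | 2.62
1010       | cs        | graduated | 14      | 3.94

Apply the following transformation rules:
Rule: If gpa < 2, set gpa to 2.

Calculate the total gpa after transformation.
28.88

Step 1: 0 records have gpa < 2
Step 2: These records originally summed to 0
Step 3: After setting to minimum: 0 × 2 = 0
Step 4: Unaffected records sum: 28.88
Step 5: Final sum = 0 + 28.88 = 28.88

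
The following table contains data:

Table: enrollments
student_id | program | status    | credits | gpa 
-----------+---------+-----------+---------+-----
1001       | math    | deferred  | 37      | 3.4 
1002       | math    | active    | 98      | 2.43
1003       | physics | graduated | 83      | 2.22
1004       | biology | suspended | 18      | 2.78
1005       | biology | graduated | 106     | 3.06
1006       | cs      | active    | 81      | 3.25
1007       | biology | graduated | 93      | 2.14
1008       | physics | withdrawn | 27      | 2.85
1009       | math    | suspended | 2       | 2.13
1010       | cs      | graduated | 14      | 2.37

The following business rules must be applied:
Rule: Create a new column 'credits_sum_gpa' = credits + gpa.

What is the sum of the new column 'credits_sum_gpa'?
585.63

Step 1: For each record, compute credits + gpa
Example calculations:
  37 + 3.4 = 40.4
  98 + 2.43 = 100.43
  83 + 2.22 = 85.22
  ...
Step 2: Sum all derived values
Step 3: Total = 585.63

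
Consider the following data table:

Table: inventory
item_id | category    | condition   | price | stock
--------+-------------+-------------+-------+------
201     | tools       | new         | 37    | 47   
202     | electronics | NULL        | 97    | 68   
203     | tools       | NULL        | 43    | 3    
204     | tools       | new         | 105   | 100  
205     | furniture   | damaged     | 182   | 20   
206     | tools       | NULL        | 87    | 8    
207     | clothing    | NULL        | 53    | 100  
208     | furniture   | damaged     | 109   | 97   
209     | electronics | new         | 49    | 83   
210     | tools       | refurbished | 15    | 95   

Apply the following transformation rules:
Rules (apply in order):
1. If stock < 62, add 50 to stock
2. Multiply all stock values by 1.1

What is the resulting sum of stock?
903.1

Step 1: Apply Rule 1 - Add 50 to records with stock < 62
  - 4 records affected: 78 + (4 × 50) = 278
  - Unaffected records: 543
  - Sum after Rule 1: 821
Step 2: Apply Rule 2 - Multiply all by 1.1
  - 821 × 1.1 = 903.1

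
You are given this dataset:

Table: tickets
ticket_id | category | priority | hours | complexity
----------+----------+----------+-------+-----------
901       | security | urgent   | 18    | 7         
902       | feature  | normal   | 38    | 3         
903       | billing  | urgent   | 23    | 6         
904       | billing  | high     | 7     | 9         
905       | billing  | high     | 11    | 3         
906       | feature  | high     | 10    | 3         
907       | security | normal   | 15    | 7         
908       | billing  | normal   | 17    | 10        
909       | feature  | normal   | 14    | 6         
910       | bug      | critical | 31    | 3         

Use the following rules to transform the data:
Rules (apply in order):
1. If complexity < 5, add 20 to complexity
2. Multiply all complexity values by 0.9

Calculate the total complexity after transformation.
123.3

Step 1: Apply Rule 1 - Add 20 to records with complexity < 5
  - 4 records affected: 12 + (4 × 20) = 92
  - Unaffected records: 45
  - Sum after Rule 1: 137
Step 2: Apply Rule 2 - Multiply all by 0.9
  - 137 × 0.9 = 123.3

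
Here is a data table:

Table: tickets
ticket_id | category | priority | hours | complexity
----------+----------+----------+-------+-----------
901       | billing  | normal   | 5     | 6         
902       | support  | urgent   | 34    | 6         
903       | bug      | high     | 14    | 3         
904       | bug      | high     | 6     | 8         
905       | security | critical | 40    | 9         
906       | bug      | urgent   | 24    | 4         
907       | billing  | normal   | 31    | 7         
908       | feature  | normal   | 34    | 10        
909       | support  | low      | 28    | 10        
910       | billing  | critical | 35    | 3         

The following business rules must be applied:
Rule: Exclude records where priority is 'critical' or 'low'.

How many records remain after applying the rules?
7

Step 1: Count records to exclude
  - 2 (critical) + 1 (low) = 3 records
Step 2: Total records: 10
Step 3: Remaining = 10 - 3 = 7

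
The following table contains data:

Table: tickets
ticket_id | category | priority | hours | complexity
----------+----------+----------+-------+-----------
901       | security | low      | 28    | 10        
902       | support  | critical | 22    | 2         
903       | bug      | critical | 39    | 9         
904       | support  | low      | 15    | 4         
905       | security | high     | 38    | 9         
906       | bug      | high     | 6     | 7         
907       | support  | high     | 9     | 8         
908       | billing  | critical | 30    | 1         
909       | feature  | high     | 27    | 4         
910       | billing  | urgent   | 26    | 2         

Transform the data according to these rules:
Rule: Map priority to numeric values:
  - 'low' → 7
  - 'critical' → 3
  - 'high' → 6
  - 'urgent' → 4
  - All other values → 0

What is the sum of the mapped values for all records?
51

Step 1: Apply mapping to each record
Step 2: Count by status:
  'low': 2 records × 7 = 14
  'critical': 3 records × 3 = 9
  'high': 4 records × 6 = 24
  'urgent': 1 records × 4 = 4
Step 3: Sum all mapped values = 51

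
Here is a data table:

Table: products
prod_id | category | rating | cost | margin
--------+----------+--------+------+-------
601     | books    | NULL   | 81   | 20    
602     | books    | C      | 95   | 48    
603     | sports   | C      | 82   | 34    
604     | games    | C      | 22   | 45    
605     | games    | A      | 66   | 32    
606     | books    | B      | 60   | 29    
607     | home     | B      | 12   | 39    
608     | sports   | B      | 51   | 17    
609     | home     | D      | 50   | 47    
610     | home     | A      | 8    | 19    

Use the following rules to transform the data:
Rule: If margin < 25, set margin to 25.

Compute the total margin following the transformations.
349

Step 1: 3 records have margin < 25
Step 2: These records originally summed to 56
Step 3: After setting to minimum: 3 × 25 = 75
Step 4: Unaffected records sum: 274
Step 5: Final sum = 75 + 274 = 349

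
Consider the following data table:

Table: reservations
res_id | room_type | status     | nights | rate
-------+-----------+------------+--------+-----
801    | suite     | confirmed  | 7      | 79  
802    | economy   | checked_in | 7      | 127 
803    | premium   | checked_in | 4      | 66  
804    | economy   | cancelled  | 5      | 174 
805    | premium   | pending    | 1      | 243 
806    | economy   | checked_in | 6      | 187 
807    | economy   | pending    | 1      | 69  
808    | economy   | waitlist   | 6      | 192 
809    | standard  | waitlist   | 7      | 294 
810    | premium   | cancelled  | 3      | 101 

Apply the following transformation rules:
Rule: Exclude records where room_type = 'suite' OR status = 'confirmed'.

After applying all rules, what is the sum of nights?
40

Step 1: Find records where room_type = 'suite' OR status = 'confirmed'
Step 2: 1 records match, summing to 7
Step 3: Original sum: 47
Step 4: Remaining sum = 47 - 7 = 40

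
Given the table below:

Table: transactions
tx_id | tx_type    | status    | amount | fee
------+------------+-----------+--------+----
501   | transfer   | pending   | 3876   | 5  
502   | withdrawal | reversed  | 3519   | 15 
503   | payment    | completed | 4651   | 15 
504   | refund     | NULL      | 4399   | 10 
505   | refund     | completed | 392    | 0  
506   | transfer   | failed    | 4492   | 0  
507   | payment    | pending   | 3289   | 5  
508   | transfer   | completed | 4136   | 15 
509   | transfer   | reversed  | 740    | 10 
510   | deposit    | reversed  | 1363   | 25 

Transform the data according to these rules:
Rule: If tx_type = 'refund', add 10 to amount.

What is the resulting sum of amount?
30877

Step 1: Count records where tx_type = 'refund': 2
Step 2: Total bonus added: 2 × 10 = 20
Step 3: Original sum of amount: 30857
Step 4: Final sum = 30857 + 20 = 30877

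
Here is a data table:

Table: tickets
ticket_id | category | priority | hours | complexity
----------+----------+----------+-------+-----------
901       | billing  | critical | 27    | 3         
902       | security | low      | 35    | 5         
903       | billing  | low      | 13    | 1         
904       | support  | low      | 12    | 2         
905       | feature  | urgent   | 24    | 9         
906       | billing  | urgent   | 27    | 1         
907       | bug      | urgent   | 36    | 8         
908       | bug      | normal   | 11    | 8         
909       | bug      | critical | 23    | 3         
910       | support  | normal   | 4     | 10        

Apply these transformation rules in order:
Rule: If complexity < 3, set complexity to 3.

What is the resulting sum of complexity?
55

Step 1: 3 records have complexity < 3
Step 2: These records originally summed to 4
Step 3: After setting to minimum: 3 × 3 = 9
Step 4: Unaffected records sum: 46
Step 5: Final sum = 9 + 46 = 55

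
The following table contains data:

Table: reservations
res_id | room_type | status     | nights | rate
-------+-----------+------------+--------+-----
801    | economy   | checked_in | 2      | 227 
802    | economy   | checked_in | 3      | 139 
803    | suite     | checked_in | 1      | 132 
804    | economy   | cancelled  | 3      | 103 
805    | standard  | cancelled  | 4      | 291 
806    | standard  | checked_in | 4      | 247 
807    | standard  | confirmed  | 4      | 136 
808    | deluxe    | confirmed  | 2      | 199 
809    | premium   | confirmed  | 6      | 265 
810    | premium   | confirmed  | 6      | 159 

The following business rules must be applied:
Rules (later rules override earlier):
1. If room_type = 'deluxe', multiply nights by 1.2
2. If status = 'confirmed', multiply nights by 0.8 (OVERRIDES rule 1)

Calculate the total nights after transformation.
31.4

Step 1: Rule 2 takes priority for records with status = 'confirmed'
  - 4 records: 18 × 0.8 = 14.4
Step 2: Rule 1 applies to remaining records with room_type = 'deluxe'
  - 0 records: 0 × 1.2 = 0.0
Step 3: Other records unchanged: 17
Step 4: Final sum = 14.4 + 0.0 + 17 = 31.4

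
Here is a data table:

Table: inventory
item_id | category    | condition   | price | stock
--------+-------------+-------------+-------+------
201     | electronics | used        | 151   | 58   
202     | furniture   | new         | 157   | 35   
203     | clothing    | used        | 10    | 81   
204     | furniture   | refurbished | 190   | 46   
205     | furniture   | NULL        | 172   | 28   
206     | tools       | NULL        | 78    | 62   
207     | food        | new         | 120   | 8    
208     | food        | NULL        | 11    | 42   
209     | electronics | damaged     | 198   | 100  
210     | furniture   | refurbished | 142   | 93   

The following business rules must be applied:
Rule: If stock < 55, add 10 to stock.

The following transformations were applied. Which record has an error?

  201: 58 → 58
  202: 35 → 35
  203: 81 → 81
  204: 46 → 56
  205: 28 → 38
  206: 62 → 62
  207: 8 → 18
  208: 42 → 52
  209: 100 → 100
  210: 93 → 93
Record 202 has an error. The correct transformed value should be 45, not 35.

Step 1: Check each record against the rule
Step 2: Record 202 has stock = 35
Step 3: Since 35 < 55, the bonus should have been applied
Step 4: Correct value = 45, but claimed value = 35
Conclusion: Record 202 has the error.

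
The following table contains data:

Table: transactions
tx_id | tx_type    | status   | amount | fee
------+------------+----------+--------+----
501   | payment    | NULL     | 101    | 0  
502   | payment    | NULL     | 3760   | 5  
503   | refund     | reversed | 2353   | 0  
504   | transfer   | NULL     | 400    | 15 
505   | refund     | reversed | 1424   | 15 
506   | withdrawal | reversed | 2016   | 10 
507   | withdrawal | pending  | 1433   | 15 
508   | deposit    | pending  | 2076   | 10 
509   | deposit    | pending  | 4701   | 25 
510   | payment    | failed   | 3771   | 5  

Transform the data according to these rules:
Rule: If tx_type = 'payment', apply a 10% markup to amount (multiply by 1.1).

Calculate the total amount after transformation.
22798.2

Step 1: Records with tx_type = 'payment' have total amount = 7632
Step 2: Apply multiplier: 7632 × 1.1 = 8395.2
Step 3: Other records total: 14403
Step 4: Final sum = 8395.2 + 14403 = 22798.2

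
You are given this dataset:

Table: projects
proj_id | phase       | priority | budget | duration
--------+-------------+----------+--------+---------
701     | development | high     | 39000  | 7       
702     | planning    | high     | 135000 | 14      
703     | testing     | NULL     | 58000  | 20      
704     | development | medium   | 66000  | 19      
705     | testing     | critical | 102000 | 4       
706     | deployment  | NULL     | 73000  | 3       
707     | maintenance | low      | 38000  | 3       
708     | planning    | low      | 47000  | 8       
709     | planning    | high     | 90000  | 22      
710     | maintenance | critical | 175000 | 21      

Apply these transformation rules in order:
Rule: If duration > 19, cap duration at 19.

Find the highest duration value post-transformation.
19

Step 1: Original maximum duration = 22
Step 2: Apply cap at 19
Step 3: 3 records had duration > 19 and were capped
Step 4: Maximum after transformation = 19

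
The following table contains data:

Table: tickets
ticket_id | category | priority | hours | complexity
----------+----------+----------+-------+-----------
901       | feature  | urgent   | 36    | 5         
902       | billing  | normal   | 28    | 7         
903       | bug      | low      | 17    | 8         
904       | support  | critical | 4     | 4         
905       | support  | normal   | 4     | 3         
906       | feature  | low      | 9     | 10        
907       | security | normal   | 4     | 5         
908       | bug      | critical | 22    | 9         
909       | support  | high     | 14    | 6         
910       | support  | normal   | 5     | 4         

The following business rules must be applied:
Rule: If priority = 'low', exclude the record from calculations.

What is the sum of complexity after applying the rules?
43

Step 1: Identify records where priority = 'low'
Step 2: The excluded records sum to 18
Step 3: Original total complexity = 61
Step 4: Remaining total = 61 - 18 = 43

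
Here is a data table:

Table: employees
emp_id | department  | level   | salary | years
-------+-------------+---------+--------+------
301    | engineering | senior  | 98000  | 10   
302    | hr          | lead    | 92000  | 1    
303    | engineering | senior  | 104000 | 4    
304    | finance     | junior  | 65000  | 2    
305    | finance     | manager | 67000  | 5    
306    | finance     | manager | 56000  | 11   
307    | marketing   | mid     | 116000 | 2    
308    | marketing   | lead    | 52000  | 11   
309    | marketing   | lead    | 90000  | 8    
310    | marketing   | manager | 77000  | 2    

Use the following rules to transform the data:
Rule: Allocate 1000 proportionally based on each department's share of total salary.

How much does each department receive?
engineering: 247.25, finance: 230.11, hr: 112.61, marketing: 410.04

Step 1: Calculate total salary = 817000
Step 2: Calculate each department's proportion:
  engineering: 202000/817000 = 24.72% → 247.25
  finance: 188000/817000 = 23.01% → 230.11
  hr: 92000/817000 = 11.26% → 112.61
  marketing: 335000/817000 = 41.00% → 410.04
Step 3: Verify: sum of allocations ≈ 1000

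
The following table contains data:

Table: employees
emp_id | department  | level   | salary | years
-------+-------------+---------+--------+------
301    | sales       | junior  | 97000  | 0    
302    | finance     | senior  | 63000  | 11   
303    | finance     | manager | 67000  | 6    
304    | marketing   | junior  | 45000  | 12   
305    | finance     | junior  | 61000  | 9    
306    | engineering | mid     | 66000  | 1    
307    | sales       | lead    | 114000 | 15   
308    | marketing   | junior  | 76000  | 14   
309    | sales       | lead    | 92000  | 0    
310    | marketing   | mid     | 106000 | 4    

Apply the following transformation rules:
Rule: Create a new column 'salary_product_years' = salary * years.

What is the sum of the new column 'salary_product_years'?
5448000

Step 1: For each record, compute salary * years
Example calculations:
  97000 * 0 = 0
  63000 * 11 = 693000
  67000 * 6 = 402000
  ...
Step 2: Sum all derived values
Step 3: Total = 5448000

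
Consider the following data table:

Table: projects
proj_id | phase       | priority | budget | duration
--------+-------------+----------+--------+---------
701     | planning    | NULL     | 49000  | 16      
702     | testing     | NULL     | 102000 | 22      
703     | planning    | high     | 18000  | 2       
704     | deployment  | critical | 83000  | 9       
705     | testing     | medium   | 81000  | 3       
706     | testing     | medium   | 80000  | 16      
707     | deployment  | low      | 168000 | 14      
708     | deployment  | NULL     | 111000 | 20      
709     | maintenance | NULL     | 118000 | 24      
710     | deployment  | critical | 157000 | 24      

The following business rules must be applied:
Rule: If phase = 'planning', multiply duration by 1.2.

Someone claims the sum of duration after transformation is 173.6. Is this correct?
No, the correct result is 153.6.

Step 1: Calculate the correct sum after transformation
Step 2: Apply multiplier 1.2 to records where phase = 'planning'
Step 3: Correct result = 153.6
Step 4: Claimed result = 173.6
Step 5: 153.6 ≠ 173.6
Conclusion: The claimed result is incorrect. The correct answer is 153.6.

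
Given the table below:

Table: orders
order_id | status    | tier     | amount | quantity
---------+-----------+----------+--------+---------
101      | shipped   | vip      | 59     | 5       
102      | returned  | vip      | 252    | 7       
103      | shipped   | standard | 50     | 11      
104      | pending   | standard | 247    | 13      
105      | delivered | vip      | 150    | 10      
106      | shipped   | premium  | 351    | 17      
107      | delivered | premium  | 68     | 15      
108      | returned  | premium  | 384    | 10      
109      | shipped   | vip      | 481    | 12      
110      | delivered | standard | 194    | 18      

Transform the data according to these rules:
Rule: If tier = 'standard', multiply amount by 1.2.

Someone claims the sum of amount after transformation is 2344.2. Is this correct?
No, the correct result is 2334.2.

Step 1: Calculate the correct sum after transformation
Step 2: Apply multiplier 1.2 to records where tier = 'standard'
Step 3: Correct result = 2334.2
Step 4: Claimed result = 2344.2
Step 5: 2334.2 ≠ 2344.2
Conclusion: The claimed result is incorrect. The correct answer is 2334.2.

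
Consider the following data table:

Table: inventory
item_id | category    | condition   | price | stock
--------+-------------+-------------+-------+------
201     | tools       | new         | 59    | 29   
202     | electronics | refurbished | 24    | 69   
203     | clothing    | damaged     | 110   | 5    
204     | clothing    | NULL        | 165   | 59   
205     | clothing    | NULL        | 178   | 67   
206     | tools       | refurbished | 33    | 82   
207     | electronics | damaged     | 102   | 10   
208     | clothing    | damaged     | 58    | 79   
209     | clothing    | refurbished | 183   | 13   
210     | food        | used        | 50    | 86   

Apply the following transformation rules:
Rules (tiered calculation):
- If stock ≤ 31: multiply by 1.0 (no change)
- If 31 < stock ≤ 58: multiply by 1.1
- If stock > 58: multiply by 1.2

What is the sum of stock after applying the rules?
587.4

Step 1: Tier 1 (stock ≤ 31): 4 records, sum = 57 × 1.0 = 57.0
Step 2: Tier 2 (31 < stock ≤ 58): 0 records, sum = 0 × 1.1 = 0.0
Step 3: Tier 3 (stock > 58): 6 records, sum = 442 × 1.2 = 530.4
Step 4: Final sum = 57.0 + 0.0 + 530.4 = 587.4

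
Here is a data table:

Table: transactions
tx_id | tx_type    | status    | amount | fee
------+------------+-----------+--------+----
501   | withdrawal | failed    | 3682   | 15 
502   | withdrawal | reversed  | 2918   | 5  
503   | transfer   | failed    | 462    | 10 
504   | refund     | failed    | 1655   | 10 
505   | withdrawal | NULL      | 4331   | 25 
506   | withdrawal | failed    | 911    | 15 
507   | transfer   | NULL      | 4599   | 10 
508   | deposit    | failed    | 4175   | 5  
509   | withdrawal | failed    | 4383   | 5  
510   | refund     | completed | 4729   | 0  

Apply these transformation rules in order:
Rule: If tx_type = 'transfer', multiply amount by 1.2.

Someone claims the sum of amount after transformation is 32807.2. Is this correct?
No, the correct result is 32857.2.

Step 1: Calculate the correct sum after transformation
Step 2: Apply multiplier 1.2 to records where tx_type = 'transfer'
Step 3: Correct result = 32857.2
Step 4: Claimed result = 32807.2
Step 5: 32857.2 ≠ 32807.2
Conclusion: The claimed result is incorrect. The correct answer is 32857.2.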